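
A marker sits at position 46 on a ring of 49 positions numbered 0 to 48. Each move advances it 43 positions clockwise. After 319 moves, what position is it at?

319·43 = 13717.
13717 = 279·49 + 46, so 13717 mod 49 = 46.
(46 + 46) mod 49 = 43.

43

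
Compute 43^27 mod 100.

7

By repeated squaring mod 100: 43^1≡43, 43^2≡49, 43^4≡1, 43^8≡1, 43^16≡1.
Since 27 = 1 + 2 + 8 + 16 in binary, 43^27 ≡ 43·49·1·1 ≡ 7 (mod 100).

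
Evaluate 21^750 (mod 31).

By repeated squaring mod 31: 21^1≡21, 21^2≡7, 21^4≡18, 21^8≡14, 21^16≡10, 21^32≡7, 21^64≡18, 21^128≡14, 21^256≡10, 21^512≡7.
Since 750 = 2 + 4 + 8 + 32 + 64 + 128 + 512 in binary, 21^750 ≡ 7·18·14·7·18·14·7 ≡ 1 (mod 31).

1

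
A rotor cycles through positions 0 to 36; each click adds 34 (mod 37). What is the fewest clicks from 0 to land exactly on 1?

12

37 = 1·34 + 3
34 = 11·3 + 1
3 = 3·1 + 0
Back-substituting gives 34·12 ≡ 1 (mod 37).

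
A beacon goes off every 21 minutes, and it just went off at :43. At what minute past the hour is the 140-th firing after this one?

43

140·21 = 2940.
2940 = 49·60 + 0, so 2940 mod 60 = 0.
(43 + 0) mod 60 = 43.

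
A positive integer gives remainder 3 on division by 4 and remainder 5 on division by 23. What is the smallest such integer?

x ≡ 3 (mod 4) gives x ∈ {3, 7, 11, 15, 19, 23, 27, 31, …}.
The first of these with x mod 23 = 5 is 51.

51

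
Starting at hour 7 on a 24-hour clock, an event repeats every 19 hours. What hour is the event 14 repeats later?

14·19 = 266.
266 − 11·24 = 2, so 266 ≡ 2 (mod 24).
(7 + 2) mod 24 = 9.

9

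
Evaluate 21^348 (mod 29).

Square-and-reduce mod 29: 21^1≡21, 21^2≡6, 21^4≡7, 21^8≡20, 21^16≡23, 21^32≡7, 21^64≡20, 21^128≡23, 21^256≡7.
348 = 4 + 8 + 16 + 64 + 256, so 21^348 ≡ 7·20·23·20·7 ≡ 24 (mod 29).

24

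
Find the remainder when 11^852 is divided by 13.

Successive squares of 11 mod 13: 11^1≡11, 11^2≡4, 11^4≡3, 11^8≡9, 11^16≡3, 11^32≡9, 11^64≡3, 11^128≡9, 11^256≡3, 11^512≡9.
852 = 4 + 16 + 64 + 256 + 512, so 11^852 ≡ 3·3·3·3·9 ≡ 1 (mod 13).

1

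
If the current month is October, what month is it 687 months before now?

July

687 = 57·12 + 3, so 687 mod 12 = 3.
October − 3 months → July.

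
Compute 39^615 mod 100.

Square-and-reduce mod 100: 39^1≡39, 39^2≡21, 39^4≡41, 39^8≡81, 39^16≡61, 39^32≡21, 39^64≡41, 39^128≡81, 39^256≡61, 39^512≡21.
615 = 1 + 2 + 4 + 32 + 64 + 512, so 39^615 ≡ 39·21·41·21·41·21 ≡ 99 (mod 100).

99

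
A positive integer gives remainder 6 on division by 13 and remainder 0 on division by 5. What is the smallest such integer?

45

Since 5·8 ≡ 1 (mod 13), take x = 0 + 5·((6−0)·8 mod 13) = 0 + 5·9 = 45.
Check: 45 mod 13 = 6, 45 mod 5 = 0.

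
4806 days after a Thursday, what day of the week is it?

Monday

Dividing 4806 by 7 gives quotient 686 and remainder 4.
Thursday + 4 days → Monday.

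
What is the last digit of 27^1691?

3

Last digits of 7^n: 7, 9, 3, 1 (period 4).
1691 leaves remainder 3 on division by 4, so 27^1691 ends in 3.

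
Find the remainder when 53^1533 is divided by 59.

29

Successive squares of 53 mod 59: 53^1≡53, 53^2≡36, 53^4≡57, 53^8≡4, 53^16≡16, 53^32≡20, 53^64≡46, 53^128≡51, 53^256≡5, 53^512≡25, 53^1024≡35.
1533 = 1 + 4 + 8 + 16 + 32 + 64 + 128 + 256 + 1024, so 53^1533 ≡ 53·57·4·16·20·46·51·5·35 ≡ 29 (mod 59).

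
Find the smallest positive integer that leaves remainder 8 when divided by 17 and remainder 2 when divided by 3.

x ≡ 2 (mod 3) gives x ∈ {2, 5, 8}.
The first of these with x mod 17 = 8 is 8.

8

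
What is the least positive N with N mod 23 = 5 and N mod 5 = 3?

Since 5·14 ≡ 1 (mod 23), take x = 3 + 5·((5−3)·14 mod 23) = 3 + 5·5 = 28.
Check: 28 mod 23 = 5, 28 mod 5 = 3.

28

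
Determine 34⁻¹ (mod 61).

9

34·9 = 306 = 5·61 + 1, so 34⁻¹ ≡ 9 (mod 61).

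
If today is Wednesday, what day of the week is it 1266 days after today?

1266 mod 7 = 6 (since 180·7 = 1260).
Wednesday + 6 days → Tuesday.

Tuesday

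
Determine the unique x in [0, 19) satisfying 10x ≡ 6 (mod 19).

The inverse of 10 mod 19 is 2 (since 10·2 = 20 ≡ 1).
So x ≡ 2·6 = 12 ≡ 12 (mod 19).
Check: 10·12 = 120 = 6·19 + 6.

12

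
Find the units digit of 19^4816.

1

The units digit of 19^n cycles with period 2: 9, 1, …
4816 mod 2 = 0, so the last digit matches 9^2 = 1.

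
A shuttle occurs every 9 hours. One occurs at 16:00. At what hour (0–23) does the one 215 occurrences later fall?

7

215·9 = 1935.
1935 mod 24 = 15 (since 80·24 = 1920).
(16 + 15) mod 24 = 7.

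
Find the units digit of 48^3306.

4

Powers of 8 mod 10 repeat with period 4: 8, 4, 2, 6.
3306 leaves remainder 2 on division by 4, so 48^3306 ends in 4.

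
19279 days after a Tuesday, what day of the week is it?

Dividing 19279 by 7 gives quotient 2754 and remainder 1.
Tuesday + 1 day → Wednesday.

Wednesday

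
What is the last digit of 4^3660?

6

Powers of 4 mod 10 repeat with period 2: 4, 6.
3660 leaves remainder 0 on division by 2, so 4^3660 ends in 6.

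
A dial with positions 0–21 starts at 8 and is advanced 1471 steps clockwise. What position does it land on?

1471 mod 22 = 19 (since 66·22 = 1452).
(8 + 19) mod 22 = 5.

5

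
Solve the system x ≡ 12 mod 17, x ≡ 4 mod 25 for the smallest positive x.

29

Since 25·15 ≡ 1 (mod 17), take x = 4 + 25·((12−4)·15 mod 17) = 4 + 25·1 = 29.
Check: 29 mod 17 = 12, 29 mod 25 = 4.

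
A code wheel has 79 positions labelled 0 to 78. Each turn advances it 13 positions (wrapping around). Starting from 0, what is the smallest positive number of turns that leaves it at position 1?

73

79 = 6·13 + 1
13 = 13·1 + 0
Back-substituting gives 13·73 ≡ 1 (mod 79).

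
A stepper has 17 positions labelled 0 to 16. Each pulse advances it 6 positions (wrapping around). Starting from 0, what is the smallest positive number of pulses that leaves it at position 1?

6·3 = 18 = 1·17 + 1, so 6⁻¹ ≡ 3 (mod 17).

3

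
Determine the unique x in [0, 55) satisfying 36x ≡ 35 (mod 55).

30

The inverse of 36 mod 55 is 26 (since 36·26 = 936 ≡ 1).
So x ≡ 26·35 = 910 ≡ 30 (mod 55).
Check: 36·30 = 1080 = 19·55 + 35.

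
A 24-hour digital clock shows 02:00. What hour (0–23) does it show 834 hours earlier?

8

834 = 34·24 + 18, so 834 mod 24 = 18.
(2 − 18) mod 24 = 8.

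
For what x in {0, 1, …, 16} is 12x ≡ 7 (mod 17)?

2

12⁻¹ ≡ 10 (mod 17) because 12·10 = 120 = 7·17 + 1.
Multiplying both sides by 10: x ≡ 10·7 = 70 ≡ 2 (mod 17).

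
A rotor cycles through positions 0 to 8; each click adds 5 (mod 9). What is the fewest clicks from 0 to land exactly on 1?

9 = 1·5 + 4
5 = 1·4 + 1
4 = 4·1 + 0
Back-substituting gives 5·2 ≡ 1 (mod 9).

2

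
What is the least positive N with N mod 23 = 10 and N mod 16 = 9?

x ≡ 9 (mod 16) gives x ∈ {9, 25, 41, 57, 73, 89, 105, 121, …}.
The first of these with x mod 23 = 10 is 217.

217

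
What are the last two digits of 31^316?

Square-and-reduce mod 100: 31^1≡31, 31^2≡61, 31^4≡21, 31^8≡41, 31^16≡81, 31^32≡61, 31^64≡21, 31^128≡41, 31^256≡81.
316 = 4 + 8 + 16 + 32 + 256, so 31^316 ≡ 21·41·81·61·81 ≡ 81 (mod 100).

81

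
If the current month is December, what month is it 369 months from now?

September

369 − 30·12 = 9, so 369 ≡ 9 (mod 12).
December + 9 months → September.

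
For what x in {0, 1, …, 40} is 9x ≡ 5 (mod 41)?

The inverse of 9 mod 41 is 32 (since 9·32 = 288 ≡ 1).
So x ≡ 32·5 = 160 ≡ 37 (mod 41).

37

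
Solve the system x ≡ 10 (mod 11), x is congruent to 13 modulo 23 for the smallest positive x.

x ≡ 10 (mod 11) gives x ∈ {10, 21, 32, 43, 54, 65, 76, 87, …}.
The first of these with x mod 23 = 13 is 197.

197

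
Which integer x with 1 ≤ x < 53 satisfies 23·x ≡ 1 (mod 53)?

53 = 2·23 + 7
23 = 3·7 + 2
7 = 3·2 + 1
2 = 2·1 + 0
Back-substituting gives 23·30 ≡ 1 (mod 53).

30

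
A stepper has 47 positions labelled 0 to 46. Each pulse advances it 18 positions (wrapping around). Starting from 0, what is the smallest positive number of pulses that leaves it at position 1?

47 = 2·18 + 11
18 = 1·11 + 7
11 = 1·7 + 4
7 = 1·4 + 3
4 = 1·3 + 1
3 = 3·1 + 0
Back-substituting gives 18·34 ≡ 1 (mod 47).

34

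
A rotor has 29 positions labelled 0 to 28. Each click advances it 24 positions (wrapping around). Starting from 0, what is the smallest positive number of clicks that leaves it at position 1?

23

24·23 = 552 = 19·29 + 1, so 24⁻¹ ≡ 23 (mod 29).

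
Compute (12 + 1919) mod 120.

1919 = 15·120 + 119, so 1919 mod 120 = 119.
(12 + 119) mod 120 = 11.

11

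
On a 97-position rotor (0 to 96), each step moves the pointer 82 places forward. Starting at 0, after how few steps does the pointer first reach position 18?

57

82⁻¹ ≡ 84 (mod 97) because 82·84 = 6888 = 71·97 + 1.
So x ≡ 84·18 = 1512 ≡ 57 (mod 97).
Check: 82·57 = 4674 = 48·97 + 18.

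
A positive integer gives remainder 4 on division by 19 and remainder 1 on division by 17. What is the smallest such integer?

137

x ≡ 1 (mod 17) gives x ∈ {1, 18, 35, 52, 69, 86, 103, 120, …}.
The first of these with x mod 19 = 4 is 137.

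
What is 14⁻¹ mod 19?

19 = 1·14 + 5
14 = 2·5 + 4
5 = 1·4 + 1
4 = 4·1 + 0
Back-substituting gives 14·15 ≡ 1 (mod 19).

15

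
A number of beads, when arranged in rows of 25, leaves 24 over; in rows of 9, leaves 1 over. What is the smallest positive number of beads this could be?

x ≡ 1 (mod 9) gives x ∈ {1, 10, 19, 28, 37, 46, 55, 64, …}.
The first of these with x mod 25 = 24 is 199.

199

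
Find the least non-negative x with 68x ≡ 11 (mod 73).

27

The inverse of 68 mod 73 is 29 (since 68·29 = 1972 ≡ 1).
Multiplying both sides by 29: x ≡ 29·11 = 319 ≡ 27 (mod 73).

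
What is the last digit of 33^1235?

7

The units digit of 33^n cycles with period 4: 3, 9, 7, 1, …
1235 mod 4 = 3, so the last digit matches 3^3 = 7.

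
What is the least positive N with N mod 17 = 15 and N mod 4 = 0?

32

x ≡ 0 (mod 4) gives x ∈ {0, 4, 8, 12, 16, 20, 24, 28, …}.
The first of these with x mod 17 = 15 is 32.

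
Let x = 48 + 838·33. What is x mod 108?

838·33 = 27654.
27654 mod 108 = 6 (since 256·108 = 27648).
(48 + 6) mod 108 = 54.

54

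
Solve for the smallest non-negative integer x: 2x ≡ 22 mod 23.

11

The inverse of 2 mod 23 is 12 (since 2·12 = 24 ≡ 1).
Multiplying both sides by 12: x ≡ 12·22 = 264 ≡ 11 (mod 23).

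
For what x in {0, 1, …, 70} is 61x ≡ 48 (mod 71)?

52

61⁻¹ ≡ 7 (mod 71) because 61·7 = 427 = 6·71 + 1.
Multiplying both sides by 7: x ≡ 7·48 = 336 ≡ 52 (mod 71).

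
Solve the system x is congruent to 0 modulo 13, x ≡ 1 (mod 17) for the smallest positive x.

52

Since 17·10 ≡ 1 (mod 13), take x = 1 + 17·((0−1)·10 mod 13) = 1 + 17·3 = 52.
Check: 52 mod 13 = 0, 52 mod 17 = 1.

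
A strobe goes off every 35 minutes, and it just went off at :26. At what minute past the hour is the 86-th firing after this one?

86·35 = 3010.
3010 − 50·60 = 10, so 3010 ≡ 10 (mod 60).
(26 + 10) mod 60 = 36.

36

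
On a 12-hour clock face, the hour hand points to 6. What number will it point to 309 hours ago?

Dividing 309 by 12 gives quotient 25 and remainder 9.
6 − 9 → 9 on a 12-hour dial.

9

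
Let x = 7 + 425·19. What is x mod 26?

22

425·19 = 8075.
Dividing 8075 by 26 gives quotient 310 and remainder 15.
(7 + 15) mod 26 = 22.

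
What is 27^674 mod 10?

Last digits of 7^n: 7, 9, 3, 1 (period 4).
674 mod 4 = 2, so the last digit matches 7^2 = 9.

9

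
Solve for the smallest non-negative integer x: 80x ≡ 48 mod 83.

The inverse of 80 mod 83 is 55 (since 80·55 = 4400 ≡ 1).
Multiplying both sides by 55: x ≡ 55·48 = 2640 ≡ 67 (mod 83).

67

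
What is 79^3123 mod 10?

The units digit of 79^n cycles with period 2: 9, 1, …
3123 mod 2 = 1, so the last digit matches 9^1 = 9.

9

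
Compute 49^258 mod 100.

1

Square-and-reduce mod 100: 49^1≡49, 49^2≡1, 49^4≡1, 49^8≡1, 49^16≡1, 49^32≡1, 49^64≡1, 49^128≡1, 49^256≡1.
Since 258 = 2 + 256 in binary, 49^258 ≡ 1·1 ≡ 1 (mod 100).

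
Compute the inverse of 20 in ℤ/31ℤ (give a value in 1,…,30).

14

20·14 = 280 = 9·31 + 1, so 20⁻¹ ≡ 14 (mod 31).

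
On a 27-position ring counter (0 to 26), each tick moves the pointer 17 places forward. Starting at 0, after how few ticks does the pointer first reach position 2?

16

17⁻¹ ≡ 8 (mod 27) because 17·8 = 136 = 5·27 + 1.
So x ≡ 8·2 = 16 ≡ 16 (mod 27).
Check: 17·16 = 272 = 10·27 + 2.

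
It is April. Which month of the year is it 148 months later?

148 − 12·12 = 4, so 148 ≡ 4 (mod 12).
April + 4 months → August.

August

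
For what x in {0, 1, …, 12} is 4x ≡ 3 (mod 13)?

4

4⁻¹ ≡ 10 (mod 13) because 4·10 = 40 = 3·13 + 1.
So x ≡ 10·3 = 30 ≡ 4 (mod 13).
Check: 4·4 = 16 = 1·13 + 3.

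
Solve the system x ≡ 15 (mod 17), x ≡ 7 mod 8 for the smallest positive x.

x ≡ 7 (mod 8) gives x ∈ {7, 15}.
The first of these with x mod 17 = 15 is 15.

15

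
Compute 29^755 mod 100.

49

By repeated squaring mod 100: 29^1≡29, 29^2≡41, 29^4≡81, 29^8≡61, 29^16≡21, 29^32≡41, 29^64≡81, 29^128≡61, 29^256≡21, 29^512≡41.
Since 755 = 1 + 2 + 16 + 32 + 64 + 128 + 512 in binary, 29^755 ≡ 29·41·21·41·81·61·41 ≡ 49 (mod 100).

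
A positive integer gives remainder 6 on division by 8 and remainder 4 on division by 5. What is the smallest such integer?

x ≡ 4 (mod 5) gives x ∈ {4, 9, 14}.
The first of these with x mod 8 = 6 is 14.

14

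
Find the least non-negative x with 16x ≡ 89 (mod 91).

The inverse of 16 mod 91 is 74 (since 16·74 = 1184 ≡ 1).
Multiplying both sides by 74: x ≡ 74·89 = 6586 ≡ 34 (mod 91).

34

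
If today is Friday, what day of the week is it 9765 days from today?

9765 mod 7 = 0 (since 1395·7 = 9765).
Friday + 0 days → Friday.

Friday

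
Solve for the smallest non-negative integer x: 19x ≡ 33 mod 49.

19⁻¹ ≡ 31 (mod 49) because 19·31 = 589 = 12·49 + 1.
So x ≡ 31·33 = 1023 ≡ 43 (mod 49).

43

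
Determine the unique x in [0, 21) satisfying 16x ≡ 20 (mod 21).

The inverse of 16 mod 21 is 4 (since 16·4 = 64 ≡ 1).
Multiplying both sides by 4: x ≡ 4·20 = 80 ≡ 17 (mod 21).

17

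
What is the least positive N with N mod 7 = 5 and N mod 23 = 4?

x ≡ 5 (mod 7) gives x ∈ {5, 12, 19, 26, 33, 40, 47, 54, …}.
The first of these with x mod 23 = 4 is 96.

96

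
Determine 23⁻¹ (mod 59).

23·18 = 414 = 7·59 + 1, so 23⁻¹ ≡ 18 (mod 59).

18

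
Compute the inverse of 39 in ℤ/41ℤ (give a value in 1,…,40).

20

41 = 1·39 + 2
39 = 19·2 + 1
2 = 2·1 + 0
Back-substituting gives 39·20 ≡ 1 (mod 41).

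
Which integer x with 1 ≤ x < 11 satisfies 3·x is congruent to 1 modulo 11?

3·4 = 12 = 1·11 + 1, so 3⁻¹ ≡ 4 (mod 11).

4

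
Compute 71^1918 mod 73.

Successive squares of 71 mod 73: 71^1≡71, 71^2≡4, 71^4≡16, 71^8≡37, 71^16≡55, 71^32≡32, 71^64≡2, 71^128≡4, 71^256≡16, 71^512≡37, 71^1024≡55.
1918 = 2 + 4 + 8 + 16 + 32 + 64 + 256 + 512 + 1024, so 71^1918 ≡ 4·16·37·55·32·2·16·37·55 ≡ 2 (mod 73).

2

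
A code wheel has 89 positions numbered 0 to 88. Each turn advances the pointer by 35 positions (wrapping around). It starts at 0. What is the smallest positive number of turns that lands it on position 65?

35⁻¹ ≡ 28 (mod 89) because 35·28 = 980 = 11·89 + 1.
So x ≡ 28·65 = 1820 ≡ 40 (mod 89).

40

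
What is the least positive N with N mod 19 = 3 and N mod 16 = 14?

174

Since 16·6 ≡ 1 (mod 19), take x = 14 + 16·((3−14)·6 mod 19) = 14 + 16·10 = 174.
Check: 174 mod 19 = 3, 174 mod 16 = 14.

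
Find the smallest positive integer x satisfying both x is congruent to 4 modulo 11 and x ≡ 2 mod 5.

37

Since 5·9 ≡ 1 (mod 11), take x = 2 + 5·((4−2)·9 mod 11) = 2 + 5·7 = 37.
Check: 37 mod 11 = 4, 37 mod 5 = 2.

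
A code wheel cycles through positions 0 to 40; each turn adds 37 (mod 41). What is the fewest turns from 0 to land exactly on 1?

10

37·10 = 370 = 9·41 + 1, so 37⁻¹ ≡ 10 (mod 41).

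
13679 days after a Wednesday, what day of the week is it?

Thursday

13679 = 1954·7 + 1, so 13679 mod 7 = 1.
Wednesday + 1 day → Thursday.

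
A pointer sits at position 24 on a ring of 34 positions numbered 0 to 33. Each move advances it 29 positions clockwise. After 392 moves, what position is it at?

2

392·29 = 11368.
11368 = 334·34 + 12, so 11368 mod 34 = 12.
(24 + 12) mod 34 = 2.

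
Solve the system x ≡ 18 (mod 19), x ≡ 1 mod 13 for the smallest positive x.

x ≡ 1 (mod 13) gives x ∈ {1, 14, 27, 40, 53, 66, 79, 92, …}.
The first of these with x mod 19 = 18 is 170.

170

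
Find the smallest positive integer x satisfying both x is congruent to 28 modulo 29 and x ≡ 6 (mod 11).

28

x ≡ 6 (mod 11) gives x ∈ {6, 17, 28}.
The first of these with x mod 29 = 28 is 28.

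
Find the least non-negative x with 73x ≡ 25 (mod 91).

73⁻¹ ≡ 5 (mod 91) because 73·5 = 365 = 4·91 + 1.
So x ≡ 5·25 = 125 ≡ 34 (mod 91).
Check: 73·34 = 2482 = 27·91 + 25.

34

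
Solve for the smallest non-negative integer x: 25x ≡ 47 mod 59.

42

25⁻¹ ≡ 26 (mod 59) because 25·26 = 650 = 11·59 + 1.
So x ≡ 26·47 = 1222 ≡ 42 (mod 59).
Check: 25·42 = 1050 = 17·59 + 47.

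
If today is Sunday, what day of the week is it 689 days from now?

Wednesday

689 = 98·7 + 3, so 689 mod 7 = 3.
Sunday + 3 days → Wednesday.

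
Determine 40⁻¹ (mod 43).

40·14 = 560 = 13·43 + 1, so 40⁻¹ ≡ 14 (mod 43).

14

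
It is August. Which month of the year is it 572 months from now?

April

572 = 47·12 + 8, so 572 mod 12 = 8.
August + 8 months → April.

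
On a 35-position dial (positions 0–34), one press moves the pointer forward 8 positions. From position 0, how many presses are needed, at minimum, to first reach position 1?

22

35 = 4·8 + 3
8 = 2·3 + 2
3 = 1·2 + 1
2 = 2·1 + 0
Back-substituting gives 8·22 ≡ 1 (mod 35).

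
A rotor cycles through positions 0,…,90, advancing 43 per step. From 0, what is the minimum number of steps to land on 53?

The inverse of 43 mod 91 is 36 (since 43·36 = 1548 ≡ 1).
Multiplying both sides by 36: x ≡ 36·53 = 1908 ≡ 88 (mod 91).
Check: 43·88 = 3784 = 41·91 + 53.

88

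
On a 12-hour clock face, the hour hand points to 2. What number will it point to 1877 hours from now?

Dividing 1877 by 12 gives quotient 156 and remainder 5.
2 + 5 → 7 on a 12-hour dial.

7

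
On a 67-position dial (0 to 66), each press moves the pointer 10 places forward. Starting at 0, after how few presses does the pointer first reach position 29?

The inverse of 10 mod 67 is 47 (since 10·47 = 470 ≡ 1).
Multiplying both sides by 47: x ≡ 47·29 = 1363 ≡ 23 (mod 67).
Check: 10·23 = 230 = 3·67 + 29.

23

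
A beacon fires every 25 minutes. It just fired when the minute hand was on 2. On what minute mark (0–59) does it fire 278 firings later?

278·25 = 6950.
6950 − 115·60 = 50, so 6950 ≡ 50 (mod 60).
(2 + 50) mod 60 = 52.

52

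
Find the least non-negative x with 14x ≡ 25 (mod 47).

The inverse of 14 mod 47 is 37 (since 14·37 = 518 ≡ 1).
Multiplying both sides by 37: x ≡ 37·25 = 925 ≡ 32 (mod 47).
Check: 14·32 = 448 = 9·47 + 25.

32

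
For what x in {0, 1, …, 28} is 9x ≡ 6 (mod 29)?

The inverse of 9 mod 29 is 13 (since 9·13 = 117 ≡ 1).
Multiplying both sides by 13: x ≡ 13·6 = 78 ≡ 20 (mod 29).

20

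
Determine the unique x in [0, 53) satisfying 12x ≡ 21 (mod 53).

15

12⁻¹ ≡ 31 (mod 53) because 12·31 = 372 = 7·53 + 1.
So x ≡ 31·21 = 651 ≡ 15 (mod 53).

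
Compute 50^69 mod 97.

By repeated squaring mod 97: 50^1≡50, 50^2≡75, 50^4≡96, 50^8≡1, 50^16≡1, 50^32≡1, 50^64≡1.
69 = 1 + 4 + 64, so 50^69 ≡ 50·96·1 ≡ 47 (mod 97).

47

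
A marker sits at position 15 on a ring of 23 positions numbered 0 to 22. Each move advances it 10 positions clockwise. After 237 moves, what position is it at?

16

237·10 = 2370.
2370 = 103·23 + 1, so 2370 mod 23 = 1.
(15 + 1) mod 23 = 16.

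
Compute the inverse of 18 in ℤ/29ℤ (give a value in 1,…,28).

21

29 = 1·18 + 11
18 = 1·11 + 7
11 = 1·7 + 4
7 = 1·4 + 3
4 = 1·3 + 1
3 = 3·1 + 0
Back-substituting gives 18·21 ≡ 1 (mod 29).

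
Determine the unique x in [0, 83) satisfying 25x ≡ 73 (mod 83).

The inverse of 25 mod 83 is 10 (since 25·10 = 250 ≡ 1).
So x ≡ 10·73 = 730 ≡ 66 (mod 83).

66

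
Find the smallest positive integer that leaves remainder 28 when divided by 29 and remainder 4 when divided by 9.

Since 9·13 ≡ 1 (mod 29), take x = 4 + 9·((28−4)·13 mod 29) = 4 + 9·22 = 202.
Check: 202 mod 29 = 28, 202 mod 9 = 4.

202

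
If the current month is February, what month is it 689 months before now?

September

689 − 57·12 = 5, so 689 ≡ 5 (mod 12).
February − 5 months → September.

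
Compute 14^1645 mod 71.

Successive squares of 14 mod 71: 14^1≡14, 14^2≡54, 14^4≡5, 14^8≡25, 14^16≡57, 14^32≡54, 14^64≡5, 14^128≡25, 14^256≡57, 14^512≡54, 14^1024≡5.
1645 = 1 + 4 + 8 + 32 + 64 + 512 + 1024, so 14^1645 ≡ 14·5·25·54·5·54·5 ≡ 70 (mod 71).

70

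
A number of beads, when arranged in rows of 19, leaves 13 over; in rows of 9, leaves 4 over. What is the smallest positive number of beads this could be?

Since 9·17 ≡ 1 (mod 19), take x = 4 + 9·((13−4)·17 mod 19) = 4 + 9·1 = 13.
Check: 13 mod 19 = 13, 13 mod 9 = 4.

13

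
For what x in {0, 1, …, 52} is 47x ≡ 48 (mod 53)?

45

The inverse of 47 mod 53 is 44 (since 47·44 = 2068 ≡ 1).
So x ≡ 44·48 = 2112 ≡ 45 (mod 53).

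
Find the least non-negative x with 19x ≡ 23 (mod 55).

19⁻¹ ≡ 29 (mod 55) because 19·29 = 551 = 10·55 + 1.
Multiplying both sides by 29: x ≡ 29·23 = 667 ≡ 7 (mod 55).

7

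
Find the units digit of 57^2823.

The units digit of 57^n cycles with period 4: 7, 9, 3, 1, …
2823 mod 4 = 3, so the last digit matches 7^3 = 3.

3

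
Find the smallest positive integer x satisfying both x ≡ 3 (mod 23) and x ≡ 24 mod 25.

Since 25·12 ≡ 1 (mod 23), take x = 24 + 25·((3−24)·12 mod 23) = 24 + 25·1 = 49.
Check: 49 mod 23 = 3, 49 mod 25 = 24.

49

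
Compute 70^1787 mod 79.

Successive squares of 70 mod 79: 70^1≡70, 70^2≡2, 70^4≡4, 70^8≡16, 70^16≡19, 70^32≡45, 70^64≡50, 70^128≡51, 70^256≡73, 70^512≡36, 70^1024≡32.
1787 = 1 + 2 + 8 + 16 + 32 + 64 + 128 + 512 + 1024, so 70^1787 ≡ 70·2·16·19·45·50·51·36·32 ≡ 34 (mod 79).

34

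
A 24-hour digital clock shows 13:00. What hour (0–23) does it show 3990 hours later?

19

3990 mod 24 = 6 (since 166·24 = 3984).
(13 + 6) mod 24 = 19.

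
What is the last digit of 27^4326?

The units digit of 27^n cycles with period 4: 7, 9, 3, 1, …
4326 leaves remainder 2 on division by 4, so 27^4326 ends in 9.

9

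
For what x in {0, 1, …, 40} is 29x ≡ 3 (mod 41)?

29⁻¹ ≡ 17 (mod 41) because 29·17 = 493 = 12·41 + 1.
So x ≡ 17·3 = 51 ≡ 10 (mod 41).

10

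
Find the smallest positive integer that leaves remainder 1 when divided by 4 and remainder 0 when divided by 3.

Since 3·3 ≡ 1 (mod 4), take x = 0 + 3·((1−0)·3 mod 4) = 0 + 3·3 = 9.
Check: 9 mod 4 = 1, 9 mod 3 = 0.

9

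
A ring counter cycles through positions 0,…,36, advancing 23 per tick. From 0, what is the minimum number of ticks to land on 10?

31

The inverse of 23 mod 37 is 29 (since 23·29 = 667 ≡ 1).
So x ≡ 29·10 = 290 ≡ 31 (mod 37).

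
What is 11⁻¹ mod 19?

7

19 = 1·11 + 8
11 = 1·8 + 3
8 = 2·3 + 2
3 = 1·2 + 1
2 = 2·1 + 0
Back-substituting gives 11·7 ≡ 1 (mod 19).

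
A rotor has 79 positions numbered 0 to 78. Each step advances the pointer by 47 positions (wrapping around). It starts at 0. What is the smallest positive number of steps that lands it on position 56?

The inverse of 47 mod 79 is 37 (since 47·37 = 1739 ≡ 1).
Multiplying both sides by 37: x ≡ 37·56 = 2072 ≡ 18 (mod 79).
Check: 47·18 = 846 = 10·79 + 56.

18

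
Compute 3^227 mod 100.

87

Square-and-reduce mod 100: 3^1≡3, 3^2≡9, 3^4≡81, 3^8≡61, 3^16≡21, 3^32≡41, 3^64≡81, 3^128≡61.
227 = 1 + 2 + 32 + 64 + 128, so 3^227 ≡ 3·9·41·81·61 ≡ 87 (mod 100).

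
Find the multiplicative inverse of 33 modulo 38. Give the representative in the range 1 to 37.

15

38 = 1·33 + 5
33 = 6·5 + 3
5 = 1·3 + 2
3 = 1·2 + 1
2 = 2·1 + 0
Back-substituting gives 33·15 ≡ 1 (mod 38).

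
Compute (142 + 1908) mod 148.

1908 mod 148 = 132 (since 12·148 = 1776).
(142 + 132) mod 148 = 126.

126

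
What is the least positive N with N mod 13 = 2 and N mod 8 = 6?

54

x ≡ 6 (mod 8) gives x ∈ {6, 14, 22, 30, 38, 46, 54}.
The first of these with x mod 13 = 2 is 54.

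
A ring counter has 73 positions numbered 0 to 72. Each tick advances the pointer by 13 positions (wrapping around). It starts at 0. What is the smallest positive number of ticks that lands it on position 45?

13⁻¹ ≡ 45 (mod 73) because 13·45 = 585 = 8·73 + 1.
Multiplying both sides by 45: x ≡ 45·45 = 2025 ≡ 54 (mod 73).

54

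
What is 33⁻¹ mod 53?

45

33·45 = 1485 = 28·53 + 1, so 33⁻¹ ≡ 45 (mod 53).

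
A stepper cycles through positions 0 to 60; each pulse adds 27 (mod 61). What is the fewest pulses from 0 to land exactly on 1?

52

27·52 = 1404 = 23·61 + 1, so 27⁻¹ ≡ 52 (mod 61).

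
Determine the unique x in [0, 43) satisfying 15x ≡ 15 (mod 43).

1

The inverse of 15 mod 43 is 23 (since 15·23 = 345 ≡ 1).
So x ≡ 23·15 = 345 ≡ 1 (mod 43).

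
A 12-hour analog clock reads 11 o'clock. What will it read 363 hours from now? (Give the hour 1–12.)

Dividing 363 by 12 gives quotient 30 and remainder 3.
11 + 3 → 2 on a 12-hour dial.

2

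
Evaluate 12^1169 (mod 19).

8

By repeated squaring mod 19: 12^1≡12, 12^2≡11, 12^4≡7, 12^8≡11, 12^16≡7, 12^32≡11, 12^64≡7, 12^128≡11, 12^256≡7, 12^512≡11, 12^1024≡7.
Since 1169 = 1 + 16 + 128 + 1024 in binary, 12^1169 ≡ 12·7·11·7 ≡ 8 (mod 19).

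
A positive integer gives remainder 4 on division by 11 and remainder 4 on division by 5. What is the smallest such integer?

4

x ≡ 4 (mod 5) gives x ∈ {4}.
The first of these with x mod 11 = 4 is 4.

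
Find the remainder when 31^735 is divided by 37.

6

Square-and-reduce mod 37: 31^1≡31, 31^2≡36, 31^4≡1, 31^8≡1, 31^16≡1, 31^32≡1, 31^64≡1, 31^128≡1, 31^256≡1, 31^512≡1.
735 = 1 + 2 + 4 + 8 + 16 + 64 + 128 + 512, so 31^735 ≡ 31·36·1·1·1·1·1·1 ≡ 6 (mod 37).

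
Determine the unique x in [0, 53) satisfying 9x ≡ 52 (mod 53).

47

The inverse of 9 mod 53 is 6 (since 9·6 = 54 ≡ 1).
So x ≡ 6·52 = 312 ≡ 47 (mod 53).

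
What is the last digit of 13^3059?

Last digits of 3^n: 3, 9, 7, 1 (period 4).
3059 mod 4 = 3, so the last digit matches 3^3 = 7.

7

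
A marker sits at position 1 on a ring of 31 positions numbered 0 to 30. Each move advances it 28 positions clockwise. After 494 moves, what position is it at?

494·28 = 13832.
Dividing 13832 by 31 gives quotient 446 and remainder 6.
(1 + 6) mod 31 = 7.

7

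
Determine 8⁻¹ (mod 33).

29

8·29 = 232 = 7·33 + 1, so 8⁻¹ ≡ 29 (mod 33).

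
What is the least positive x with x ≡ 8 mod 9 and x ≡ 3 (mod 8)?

x ≡ 3 (mod 8) gives x ∈ {3, 11, 19, 27, 35}.
The first of these with x mod 9 = 8 is 35.

35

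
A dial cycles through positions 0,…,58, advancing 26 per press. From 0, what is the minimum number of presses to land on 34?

24

26⁻¹ ≡ 25 (mod 59) because 26·25 = 650 = 11·59 + 1.
Multiplying both sides by 25: x ≡ 25·34 = 850 ≡ 24 (mod 59).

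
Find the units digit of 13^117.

The units digit of 13^n cycles with period 4: 3, 9, 7, 1, …
117 mod 4 = 1, so the last digit matches 3^1 = 3.

3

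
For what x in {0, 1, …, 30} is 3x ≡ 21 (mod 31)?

3⁻¹ ≡ 21 (mod 31) because 3·21 = 63 = 2·31 + 1.
So x ≡ 21·21 = 441 ≡ 7 (mod 31).

7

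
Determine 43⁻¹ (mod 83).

43·56 = 2408 = 29·83 + 1, so 43⁻¹ ≡ 56 (mod 83).

56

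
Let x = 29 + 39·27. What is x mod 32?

39·27 = 1053.
1053 = 32·32 + 29, so 1053 mod 32 = 29.
(29 + 29) mod 32 = 26.

26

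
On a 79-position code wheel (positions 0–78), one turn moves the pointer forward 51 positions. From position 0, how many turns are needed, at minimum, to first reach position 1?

79 = 1·51 + 28
51 = 1·28 + 23
28 = 1·23 + 5
23 = 4·5 + 3
5 = 1·3 + 2
3 = 1·2 + 1
2 = 2·1 + 0
Back-substituting gives 51·31 ≡ 1 (mod 79).

31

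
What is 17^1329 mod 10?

7

Powers of 7 mod 10 repeat with period 4: 7, 9, 3, 1.
1329 mod 4 = 1, so the last digit matches 7^1 = 7.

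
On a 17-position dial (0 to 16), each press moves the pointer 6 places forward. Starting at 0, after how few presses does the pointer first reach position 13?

5

The inverse of 6 mod 17 is 3 (since 6·3 = 18 ≡ 1).
So x ≡ 3·13 = 39 ≡ 5 (mod 17).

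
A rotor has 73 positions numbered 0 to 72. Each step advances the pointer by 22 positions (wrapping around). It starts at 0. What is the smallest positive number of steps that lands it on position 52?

9

22⁻¹ ≡ 10 (mod 73) because 22·10 = 220 = 3·73 + 1.
Multiplying both sides by 10: x ≡ 10·52 = 520 ≡ 9 (mod 73).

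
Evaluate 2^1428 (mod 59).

Square-and-reduce mod 59: 2^1≡2, 2^2≡4, 2^4≡16, 2^8≡20, 2^16≡46, 2^32≡51, 2^64≡5, 2^128≡25, 2^256≡35, 2^512≡45, 2^1024≡19.
1428 = 4 + 16 + 128 + 256 + 1024, so 2^1428 ≡ 16·46·25·35·19 ≡ 49 (mod 59).

49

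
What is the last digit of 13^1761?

The units digit of 13^n cycles with period 4: 3, 9, 7, 1, …
1761 leaves remainder 1 on division by 4, so 13^1761 ends in 3.

3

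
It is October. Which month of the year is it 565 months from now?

565 − 47·12 = 1, so 565 ≡ 1 (mod 12).
October + 1 month → November.

November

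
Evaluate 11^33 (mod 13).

8

By repeated squaring mod 13: 11^1≡11, 11^2≡4, 11^4≡3, 11^8≡9, 11^16≡3, 11^32≡9.
33 = 1 + 32, so 11^33 ≡ 11·9 ≡ 8 (mod 13).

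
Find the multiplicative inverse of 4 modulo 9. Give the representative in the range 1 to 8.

7

9 = 2·4 + 1
4 = 4·1 + 0
Back-substituting gives 4·7 ≡ 1 (mod 9).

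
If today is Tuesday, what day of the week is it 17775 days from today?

17775 − 2539·7 = 2, so 17775 ≡ 2 (mod 7).
Tuesday + 2 days → Thursday.

Thursday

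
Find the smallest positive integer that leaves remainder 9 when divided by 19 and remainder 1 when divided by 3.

28

Since 3·13 ≡ 1 (mod 19), take x = 1 + 3·((9−1)·13 mod 19) = 1 + 3·9 = 28.
Check: 28 mod 19 = 9, 28 mod 3 = 1.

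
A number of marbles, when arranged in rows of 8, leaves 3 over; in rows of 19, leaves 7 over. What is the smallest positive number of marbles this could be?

Since 19·3 ≡ 1 (mod 8), take x = 7 + 19·((3−7)·3 mod 8) = 7 + 19·4 = 83.
Check: 83 mod 8 = 3, 83 mod 19 = 7.

83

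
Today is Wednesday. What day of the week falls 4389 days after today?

Wednesday

4389 mod 7 = 0 (since 627·7 = 4389).
Wednesday + 0 days → Wednesday.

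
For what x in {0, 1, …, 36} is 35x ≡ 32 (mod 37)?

21

35⁻¹ ≡ 18 (mod 37) because 35·18 = 630 = 17·37 + 1.
Multiplying both sides by 18: x ≡ 18·32 = 576 ≡ 21 (mod 37).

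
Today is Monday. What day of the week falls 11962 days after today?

11962 − 1708·7 = 6, so 11962 ≡ 6 (mod 7).
Monday + 6 days → Sunday.

Sunday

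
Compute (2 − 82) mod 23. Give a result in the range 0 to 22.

12

82 mod 23 = 13 (since 3·23 = 69).
(2 − 13) mod 23 = 12.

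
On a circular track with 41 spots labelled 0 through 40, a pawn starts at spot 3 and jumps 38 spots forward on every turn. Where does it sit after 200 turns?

200·38 = 7600.
7600 − 185·41 = 15, so 7600 ≡ 15 (mod 41).
(3 + 15) mod 41 = 18.

18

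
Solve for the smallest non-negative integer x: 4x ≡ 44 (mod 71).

4⁻¹ ≡ 18 (mod 71) because 4·18 = 72 = 1·71 + 1.
Multiplying both sides by 18: x ≡ 18·44 = 792 ≡ 11 (mod 71).

11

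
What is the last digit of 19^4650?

1

The units digit of 19^n cycles with period 2: 9, 1, …
4650 leaves remainder 0 on division by 2, so 19^4650 ends in 1.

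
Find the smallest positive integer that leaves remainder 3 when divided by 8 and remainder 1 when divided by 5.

x ≡ 1 (mod 5) gives x ∈ {1, 6, 11}.
The first of these with x mod 8 = 3 is 11.

11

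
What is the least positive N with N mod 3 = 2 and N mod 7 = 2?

2

x ≡ 2 (mod 3) gives x ∈ {2}.
The first of these with x mod 7 = 2 is 2.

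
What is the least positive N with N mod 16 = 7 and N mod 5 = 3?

23

x ≡ 3 (mod 5) gives x ∈ {3, 8, 13, 18, 23}.
The first of these with x mod 16 = 7 is 23.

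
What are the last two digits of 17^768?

41

By repeated squaring mod 100: 17^1≡17, 17^2≡89, 17^4≡21, 17^8≡41, 17^16≡81, 17^32≡61, 17^64≡21, 17^128≡41, 17^256≡81, 17^512≡61.
Since 768 = 256 + 512 in binary, 17^768 ≡ 81·61 ≡ 41 (mod 100).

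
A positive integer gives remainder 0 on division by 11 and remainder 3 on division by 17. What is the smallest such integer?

x ≡ 0 (mod 11) gives x ∈ {0, 11, 22, 33, 44, 55, 66, 77, …}.
The first of these with x mod 17 = 3 is 88.

88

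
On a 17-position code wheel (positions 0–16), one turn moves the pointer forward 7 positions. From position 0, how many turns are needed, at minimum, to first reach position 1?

5

17 = 2·7 + 3
7 = 2·3 + 1
3 = 3·1 + 0
Back-substituting gives 7·5 ≡ 1 (mod 17).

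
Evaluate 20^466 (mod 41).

25

Successive squares of 20 mod 41: 20^1≡20, 20^2≡31, 20^4≡18, 20^8≡37, 20^16≡16, 20^32≡10, 20^64≡18, 20^128≡37, 20^256≡16.
Since 466 = 2 + 16 + 64 + 128 + 256 in binary, 20^466 ≡ 31·16·18·37·16 ≡ 25 (mod 41).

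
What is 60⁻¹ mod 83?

18

83 = 1·60 + 23
60 = 2·23 + 14
23 = 1·14 + 9
14 = 1·9 + 5
9 = 1·5 + 4
5 = 1·4 + 1
4 = 4·1 + 0
Back-substituting gives 60·18 ≡ 1 (mod 83).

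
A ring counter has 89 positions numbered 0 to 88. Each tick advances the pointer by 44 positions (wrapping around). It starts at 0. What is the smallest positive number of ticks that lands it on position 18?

53

44⁻¹ ≡ 87 (mod 89) because 44·87 = 3828 = 43·89 + 1.
Multiplying both sides by 87: x ≡ 87·18 = 1566 ≡ 53 (mod 89).
Check: 44·53 = 2332 = 26·89 + 18.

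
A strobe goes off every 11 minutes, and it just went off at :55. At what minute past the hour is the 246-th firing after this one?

246·11 = 2706.
2706 mod 60 = 6 (since 45·60 = 2700).
(55 + 6) mod 60 = 1.

1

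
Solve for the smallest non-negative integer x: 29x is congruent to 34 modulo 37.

5

29⁻¹ ≡ 23 (mod 37) because 29·23 = 667 = 18·37 + 1.
Multiplying both sides by 23: x ≡ 23·34 = 782 ≡ 5 (mod 37).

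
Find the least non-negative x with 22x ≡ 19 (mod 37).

16

The inverse of 22 mod 37 is 32 (since 22·32 = 704 ≡ 1).
So x ≡ 32·19 = 608 ≡ 16 (mod 37).
Check: 22·16 = 352 = 9·37 + 19.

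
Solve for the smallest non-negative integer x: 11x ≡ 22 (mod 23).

2

11⁻¹ ≡ 21 (mod 23) because 11·21 = 231 = 10·23 + 1.
So x ≡ 21·22 = 462 ≡ 2 (mod 23).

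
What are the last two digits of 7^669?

07

By repeated squaring mod 100: 7^1≡7, 7^2≡49, 7^4≡1, 7^8≡1, 7^16≡1, 7^32≡1, 7^64≡1, 7^128≡1, 7^256≡1, 7^512≡1.
669 = 1 + 4 + 8 + 16 + 128 + 512, so 7^669 ≡ 7·1·1·1·1·1 ≡ 7 (mod 100).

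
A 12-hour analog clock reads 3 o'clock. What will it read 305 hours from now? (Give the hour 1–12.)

Dividing 305 by 12 gives quotient 25 and remainder 5.
3 + 5 → 8 on a 12-hour dial.

8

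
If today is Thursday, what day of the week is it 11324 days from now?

Tuesday

11324 − 1617·7 = 5, so 11324 ≡ 5 (mod 7).
Thursday + 5 days → Tuesday.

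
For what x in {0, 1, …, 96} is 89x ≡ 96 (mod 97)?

The inverse of 89 mod 97 is 12 (since 89·12 = 1068 ≡ 1).
Multiplying both sides by 12: x ≡ 12·96 = 1152 ≡ 85 (mod 97).
Check: 89·85 = 7565 = 77·97 + 96.

85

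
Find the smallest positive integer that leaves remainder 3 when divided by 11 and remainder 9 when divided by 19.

47

x ≡ 3 (mod 11) gives x ∈ {3, 14, 25, 36, 47}.
The first of these with x mod 19 = 9 is 47.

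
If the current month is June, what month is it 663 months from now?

September

663 − 55·12 = 3, so 663 ≡ 3 (mod 12).
June + 3 months → September.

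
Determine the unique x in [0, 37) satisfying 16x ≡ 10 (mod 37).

33

16⁻¹ ≡ 7 (mod 37) because 16·7 = 112 = 3·37 + 1.
Multiplying both sides by 7: x ≡ 7·10 = 70 ≡ 33 (mod 37).
Check: 16·33 = 528 = 14·37 + 10.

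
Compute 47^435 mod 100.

Successive squares of 47 mod 100: 47^1≡47, 47^2≡9, 47^4≡81, 47^8≡61, 47^16≡21, 47^32≡41, 47^64≡81, 47^128≡61, 47^256≡21.
435 = 1 + 2 + 16 + 32 + 128 + 256, so 47^435 ≡ 47·9·21·41·61·21 ≡ 43 (mod 100).

43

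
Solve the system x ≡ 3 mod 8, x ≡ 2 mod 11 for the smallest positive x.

Since 11·3 ≡ 1 (mod 8), take x = 2 + 11·((3−2)·3 mod 8) = 2 + 11·3 = 35.
Check: 35 mod 8 = 3, 35 mod 11 = 2.

35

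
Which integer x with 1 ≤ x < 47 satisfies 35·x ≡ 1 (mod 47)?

43

47 = 1·35 + 12
35 = 2·12 + 11
12 = 1·11 + 1
11 = 11·1 + 0
Back-substituting gives 35·43 ≡ 1 (mod 47).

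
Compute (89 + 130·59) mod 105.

94

130·59 = 7670.
7670 = 73·105 + 5, so 7670 mod 105 = 5.
(89 + 5) mod 105 = 94.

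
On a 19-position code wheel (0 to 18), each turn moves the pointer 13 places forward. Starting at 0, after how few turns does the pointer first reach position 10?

11

The inverse of 13 mod 19 is 3 (since 13·3 = 39 ≡ 1).
Multiplying both sides by 3: x ≡ 3·10 = 30 ≡ 11 (mod 19).
Check: 13·11 = 143 = 7·19 + 10.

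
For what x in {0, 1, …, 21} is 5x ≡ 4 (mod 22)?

14

The inverse of 5 mod 22 is 9 (since 5·9 = 45 ≡ 1).
So x ≡ 9·4 = 36 ≡ 14 (mod 22).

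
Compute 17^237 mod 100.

77

Successive squares of 17 mod 100: 17^1≡17, 17^2≡89, 17^4≡21, 17^8≡41, 17^16≡81, 17^32≡61, 17^64≡21, 17^128≡41.
Since 237 = 1 + 4 + 8 + 32 + 64 + 128 in binary, 17^237 ≡ 17·21·41·61·21·41 ≡ 77 (mod 100).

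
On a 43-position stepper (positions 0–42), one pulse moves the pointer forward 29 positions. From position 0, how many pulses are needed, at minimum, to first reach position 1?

3

43 = 1·29 + 14
29 = 2·14 + 1
14 = 14·1 + 0
Back-substituting gives 29·3 ≡ 1 (mod 43).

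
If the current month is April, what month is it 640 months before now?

640 = 53·12 + 4, so 640 mod 12 = 4.
April − 4 months → December.

December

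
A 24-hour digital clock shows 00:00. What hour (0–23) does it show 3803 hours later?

3803 mod 24 = 11 (since 158·24 = 3792).
(0 + 11) mod 24 = 11.

11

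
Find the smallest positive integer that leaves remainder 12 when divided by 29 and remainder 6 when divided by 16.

Since 16·20 ≡ 1 (mod 29), take x = 6 + 16·((12−6)·20 mod 29) = 6 + 16·4 = 70.
Check: 70 mod 29 = 12, 70 mod 16 = 6.

70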